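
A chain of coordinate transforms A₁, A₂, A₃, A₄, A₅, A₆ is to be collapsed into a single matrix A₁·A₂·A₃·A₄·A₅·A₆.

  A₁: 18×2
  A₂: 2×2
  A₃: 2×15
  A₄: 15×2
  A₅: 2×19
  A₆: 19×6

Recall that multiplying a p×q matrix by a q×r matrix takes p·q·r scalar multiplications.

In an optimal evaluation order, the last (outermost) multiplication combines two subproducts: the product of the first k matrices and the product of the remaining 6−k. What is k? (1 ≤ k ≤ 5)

Adjacent pairs: A₁A₂ = 18·2·2 = 72; A₂A₃ = 2·2·15 = 60; A₃A₄ = 2·15·2 = 60; A₄A₅ = 15·2·19 = 570; A₅A₆ = 2·19·6 = 228.
Length 3: A₁..A₃: k=1: 0+60+18·2·15=600; k=2: 72+0+18·2·15=612 → min 600 | A₂..A₄: k=2: 0+60+2·2·2=68; k=3: 60+0+2·15·2=120 → min 68 | A₃..A₅: k=3: 0+570+2·15·19=1140; k=4: 60+0+2·2·19=136 → min 136 | A₄..A₆: k=4: 0+228+15·2·6=408; k=5: 570+0+15·19·6=2280 → min 408.
Length 4: A₁..A₄: k=1: 0+68+18·2·2=140; k=2: 72+60+18·2·2=204; k=3: 600+0+18·15·2=1140 → min 140 | A₂..A₅: k=2: 0+136+2·2·19=212; k=3: 60+570+2·15·19=1200; k=4: 68+0+2·2·19=144 → min 144 | A₃..A₆: k=3: 0+408+2·15·6=588; k=4: 60+228+2·2·6=312; k=5: 136+0+2·19·6=364 → min 312.
Length 5: A₁..A₅: k=1: 0+144+18·2·19=828; k=2: 72+136+18·2·19=892; k=3: 600+570+18·15·19=6300; k=4: 140+0+18·2·19=824 → min 824 | A₂..A₆: k=2: 0+312+2·2·6=336; k=3: 60+408+2·15·6=648; k=4: 68+228+2·2·6=320; k=5: 144+0+2·19·6=372 → min 320.
Top-level splits: k=1: (A₁..A₁)·(A₂..A₆) → 0+320+18·2·6 = 536; k=2: (A₁..A₂)·(A₃..A₆) → 72+312+18·2·6 = 600; k=3: (A₁..A₃)·(A₄..A₆) → 600+408+18·15·6 = 2628; k=4: (A₁..A₄)·(A₅..A₆) → 140+228+18·2·6 = 584; k=5: (A₁..A₅)·(A₆..A₆) → 824+0+18·19·6 = 2876.
Best split is after A₁, i.e. k = 1.

1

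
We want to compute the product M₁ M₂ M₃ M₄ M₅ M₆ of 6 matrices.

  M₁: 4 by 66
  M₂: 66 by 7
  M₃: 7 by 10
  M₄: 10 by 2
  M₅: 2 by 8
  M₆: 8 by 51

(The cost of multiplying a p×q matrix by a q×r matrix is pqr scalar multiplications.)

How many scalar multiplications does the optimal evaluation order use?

Adjacent pairs: M₁M₂ = 4·66·7 = 1848; M₂M₃ = 66·7·10 = 4620; M₃M₄ = 7·10·2 = 140; M₄M₅ = 10·2·8 = 160; M₅M₆ = 2·8·51 = 816.
Length 3: M₁..M₃: k=1: 0+4620+4·66·10=7260; k=2: 1848+0+4·7·10=2128 → min 2128 | M₂..M₄: k=2: 0+140+66·7·2=1064; k=3: 4620+0+66·10·2=5940 → min 1064 | M₃..M₅: k=3: 0+160+7·10·8=720; k=4: 140+0+7·2·8=252 → min 252 | M₄..M₆: k=4: 0+816+10·2·51=1836; k=5: 160+0+10·8·51=4240 → min 1836.
Length 4: M₁..M₄: k=1: 0+1064+4·66·2=1592; k=2: 1848+140+4·7·2=2044; k=3: 2128+0+4·10·2=2208 → min 1592 | M₂..M₅: k=2: 0+252+66·7·8=3948; k=3: 4620+160+66·10·8=10060; k=4: 1064+0+66·2·8=2120 → min 2120 | M₃..M₆: k=3: 0+1836+7·10·51=5406; k=4: 140+816+7·2·51=1670; k=5: 252+0+7·8·51=3108 → min 1670.
Length 5: M₁..M₅: k=1: 0+2120+4·66·8=4232; k=2: 1848+252+4·7·8=2324; k=3: 2128+160+4·10·8=2608; k=4: 1592+0+4·2·8=1656 → min 1656 | M₂..M₆: k=2: 0+1670+66·7·51=25232; k=3: 4620+1836+66·10·51=40116; k=4: 1064+816+66·2·51=8612; k=5: 2120+0+66·8·51=29048 → min 8612.
Length 6: M₁..M₆: k=1: 0+8612+4·66·51=22076; k=2: 1848+1670+4·7·51=4946; k=3: 2128+1836+4·10·51=6004; k=4: 1592+816+4·2·51=2816; k=5: 1656+0+4·8·51=3288 → min 2816.
Optimal order: ((M₁ (M₂ (M₃ M₄))) (M₅ M₆)) with cost 2816.

2816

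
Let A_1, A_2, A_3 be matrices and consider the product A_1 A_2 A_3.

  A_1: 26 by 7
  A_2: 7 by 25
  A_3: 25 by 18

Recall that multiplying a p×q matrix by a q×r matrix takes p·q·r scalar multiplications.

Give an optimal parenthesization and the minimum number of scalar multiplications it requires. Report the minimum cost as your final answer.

6426

(A_1 (A_2 A_3)): cost 6426.
((A_1 A_2) A_3): cost 16250.
Optimal: (A_1 (A_2 A_3)) with cost 6426.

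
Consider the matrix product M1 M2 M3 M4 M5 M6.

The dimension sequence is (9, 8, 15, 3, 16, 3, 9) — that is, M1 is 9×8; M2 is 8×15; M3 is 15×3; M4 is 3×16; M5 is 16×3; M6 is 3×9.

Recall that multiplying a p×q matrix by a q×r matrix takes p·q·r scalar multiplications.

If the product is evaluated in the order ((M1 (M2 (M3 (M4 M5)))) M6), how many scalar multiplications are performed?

(M4 M5): 3×16 by 16×3 → 3×3, cost 3·16·3 = 144
(M3 (M4 M5)): 15×3 by 3×3 → 15×3, cost 15·3·3 = 135; cumulative 279
(M2 (M3 (M4 M5))): 8×15 by 15×3 → 8×3, cost 8·15·3 = 360; cumulative 639
(M1 (M2 (M3 (M4 M5)))): 9×8 by 8×3 → 9×3, cost 9·8·3 = 216; cumulative 855
((M1 (M2 (M3 (M4 M5)))) M6): 9×3 by 3×9 → 9×9, cost 9·3·9 = 243; cumulative 1098
Total: 1098 scalar multiplications.

1098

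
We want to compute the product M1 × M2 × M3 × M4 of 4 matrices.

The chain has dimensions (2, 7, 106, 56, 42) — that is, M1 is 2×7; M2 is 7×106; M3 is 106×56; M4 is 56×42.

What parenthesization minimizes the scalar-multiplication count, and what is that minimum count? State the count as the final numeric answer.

18060

Adjacent pairs: M1M2 = 2·7·106 = 1484; M2M3 = 7·106·56 = 41552; M3M4 = 106·56·42 = 249312.
Length 3: M1..M3: k=1: 0+41552+2·7·56=42336; k=2: 1484+0+2·106·56=13356 → min 13356 | M2..M4: k=2: 0+249312+7·106·42=280476; k=3: 41552+0+7·56·42=58016 → min 58016.
Length 4: M1..M4: k=1: 0+58016+2·7·42=58604; k=2: 1484+249312+2·106·42=259700; k=3: 13356+0+2·56·42=18060 → min 18060.
Optimal parenthesization: (((M1 × M2) × M3) × M4) with cost 18060.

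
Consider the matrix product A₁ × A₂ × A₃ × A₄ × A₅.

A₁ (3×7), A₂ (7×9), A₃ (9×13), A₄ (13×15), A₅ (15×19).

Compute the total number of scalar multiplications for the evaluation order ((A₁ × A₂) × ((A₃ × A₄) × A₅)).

5022

(A₁ × A₂): 3×7 by 7×9 → 3×9, cost 3·7·9 = 189
(A₃ × A₄): 9×13 by 13×15 → 9×15, cost 9·13·15 = 1755
((A₃ × A₄) × A₅): 9×15 by 15×19 → 9×19, cost 9·15·19 = 2565; cumulative 4320
((A₁ × A₂) × ((A₃ × A₄) × A₅)): 3×9 by 9×19 → 3×19, cost 3·9·19 = 513; cumulative 5022
Total: 5022 scalar multiplications.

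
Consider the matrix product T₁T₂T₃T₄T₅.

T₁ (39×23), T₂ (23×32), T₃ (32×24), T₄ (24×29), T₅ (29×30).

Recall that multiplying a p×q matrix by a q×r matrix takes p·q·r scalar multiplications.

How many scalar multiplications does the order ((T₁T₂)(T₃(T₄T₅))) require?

(T₁T₂): 39×23 by 23×32 → 39×32, cost 39·23·32 = 28704
(T₄T₅): 24×29 by 29×30 → 24×30, cost 24·29·30 = 20880
(T₃(T₄T₅)): 32×24 by 24×30 → 32×30, cost 32·24·30 = 23040; cumulative 43920
((T₁T₂)(T₃(T₄T₅))): 39×32 by 32×30 → 39×30, cost 39·32·30 = 37440; cumulative 110064
Total: 110064 scalar multiplications.

110064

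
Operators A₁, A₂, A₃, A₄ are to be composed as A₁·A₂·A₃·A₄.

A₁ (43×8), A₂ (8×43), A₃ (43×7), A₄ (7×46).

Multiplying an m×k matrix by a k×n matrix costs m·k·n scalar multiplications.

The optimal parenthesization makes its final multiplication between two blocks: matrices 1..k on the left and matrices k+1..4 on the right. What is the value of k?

Adjacent pairs: A₁A₂ = 43·8·43 = 14792; A₂A₃ = 8·43·7 = 2408; A₃A₄ = 43·7·46 = 13846.
Length 3: A₁..A₃: k=1: 0+2408+43·8·7=4816; k=2: 14792+0+43·43·7=27735 → min 4816 | A₂..A₄: k=2: 0+13846+8·43·46=29670; k=3: 2408+0+8·7·46=4984 → min 4984.
Top-level splits: k=1: (A₁..A₁)·(A₂..A₄) → 0+4984+43·8·46 = 20808; k=2: (A₁..A₂)·(A₃..A₄) → 14792+13846+43·43·46 = 113692; k=3: (A₁..A₃)·(A₄..A₄) → 4816+0+43·7·46 = 18662.
Best split is after A₃, i.e. k = 3.

3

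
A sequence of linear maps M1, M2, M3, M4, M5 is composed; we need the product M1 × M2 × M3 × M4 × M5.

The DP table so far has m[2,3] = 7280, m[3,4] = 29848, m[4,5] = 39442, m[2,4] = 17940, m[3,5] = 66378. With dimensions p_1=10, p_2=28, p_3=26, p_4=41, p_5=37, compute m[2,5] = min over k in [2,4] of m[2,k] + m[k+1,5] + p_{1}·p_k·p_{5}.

m[2,5] = min over k∈[2,4] of m[2,k]+m[k+1,5]+p_{1}·p_k·p_{5}.
k=2: 0 + 66378 + 10·28·37 = 76738; k=3: 7280 + 39442 + 10·26·37 = 56342; k=4: 17940 + 0 + 10·41·37 = 33110.
Minimum: 33110 at k=4.

33110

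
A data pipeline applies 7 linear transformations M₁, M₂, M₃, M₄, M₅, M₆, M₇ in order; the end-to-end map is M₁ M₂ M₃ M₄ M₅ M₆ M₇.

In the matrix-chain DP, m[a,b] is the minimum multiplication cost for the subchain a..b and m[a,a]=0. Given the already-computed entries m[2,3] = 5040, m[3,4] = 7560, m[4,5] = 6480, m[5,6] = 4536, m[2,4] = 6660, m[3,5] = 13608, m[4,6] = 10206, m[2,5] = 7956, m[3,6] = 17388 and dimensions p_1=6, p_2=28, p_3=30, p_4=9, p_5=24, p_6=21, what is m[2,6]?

10980

m[2,6] = min over k∈[2,5] of m[2,k]+m[k+1,6]+p_{1}·p_k·p_{6}.
k=2: 0 + 17388 + 6·28·21 = 20916; k=3: 5040 + 10206 + 6·30·21 = 19026; k=4: 6660 + 4536 + 6·9·21 = 12330; k=5: 7956 + 0 + 6·24·21 = 10980.
Minimum: 10980 at k=5.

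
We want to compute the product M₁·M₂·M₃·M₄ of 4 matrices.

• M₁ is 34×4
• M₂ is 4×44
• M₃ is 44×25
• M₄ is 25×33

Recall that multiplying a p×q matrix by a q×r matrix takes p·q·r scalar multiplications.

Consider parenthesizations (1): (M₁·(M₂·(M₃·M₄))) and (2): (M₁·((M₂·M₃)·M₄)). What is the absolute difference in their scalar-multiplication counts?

Order (1) = (M₁·(M₂·(M₃·M₄))): (M₃·M₄): 44×25 by 25×33 → 44×33, cost 44·25·33 = 36300; (M₂·(M₃·M₄)): 4×44 by 44×33 → 4×33, cost 4·44·33 = 5808; cumulative 42108; (M₁·(M₂·(M₃·M₄))): 34×4 by 4×33 → 34×33, cost 34·4·33 = 4488; cumulative 46596. Total 46596.
Order (2) = (M₁·((M₂·M₃)·M₄)): (M₂·M₃): 4×44 by 44×25 → 4×25, cost 4·44·25 = 4400; ((M₂·M₃)·M₄): 4×25 by 25×33 → 4×33, cost 4·25·33 = 3300; cumulative 7700; (M₁·((M₂·M₃)·M₄)): 34×4 by 4×33 → 34×33, cost 34·4·33 = 4488; cumulative 12188. Total 12188.
Difference: |46596 − 12188| = 34408.

34408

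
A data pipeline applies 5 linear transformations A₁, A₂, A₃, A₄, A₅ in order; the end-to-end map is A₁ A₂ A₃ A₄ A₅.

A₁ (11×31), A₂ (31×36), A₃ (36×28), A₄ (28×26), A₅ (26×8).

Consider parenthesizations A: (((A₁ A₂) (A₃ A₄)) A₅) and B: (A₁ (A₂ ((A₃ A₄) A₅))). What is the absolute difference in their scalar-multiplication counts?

Order A = (((A₁ A₂) (A₃ A₄)) A₅): (A₁ A₂): 11×31 by 31×36 → 11×36, cost 11·31·36 = 12276; (A₃ A₄): 36×28 by 28×26 → 36×26, cost 36·28·26 = 26208; ((A₁ A₂) (A₃ A₄)): 11×36 by 36×26 → 11×26, cost 11·36·26 = 10296; cumulative 48780; (((A₁ A₂) (A₃ A₄)) A₅): 11×26 by 26×8 → 11×8, cost 11·26·8 = 2288; cumulative 51068. Total 51068.
Order B = (A₁ (A₂ ((A₃ A₄) A₅))): (A₃ A₄): 36×28 by 28×26 → 36×26, cost 36·28·26 = 26208; ((A₃ A₄) A₅): 36×26 by 26×8 → 36×8, cost 36·26·8 = 7488; cumulative 33696; (A₂ ((A₃ A₄) A₅)): 31×36 by 36×8 → 31×8, cost 31·36·8 = 8928; cumulative 42624; (A₁ (A₂ ((A₃ A₄) A₅))): 11×31 by 31×8 → 11×8, cost 11·31·8 = 2728; cumulative 45352. Total 45352.
Difference: |51068 − 45352| = 5716.

5716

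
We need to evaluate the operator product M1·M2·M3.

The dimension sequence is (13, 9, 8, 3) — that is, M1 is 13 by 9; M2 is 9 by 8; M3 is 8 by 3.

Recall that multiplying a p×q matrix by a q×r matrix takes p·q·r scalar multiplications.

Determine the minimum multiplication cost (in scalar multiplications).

567

Order (M1·(M2·M3)): (M2·M3): 9×8 by 8×3 → 9×3, cost 9·8·3 = 216; (M1·(M2·M3)): 13×9 by 9×3 → 13×3, cost 13·9·3 = 351; cumulative 567. Total 567.
Order ((M1·M2)·M3): (M1·M2): 13×9 by 9×8 → 13×8, cost 13·9·8 = 936; ((M1·M2)·M3): 13×8 by 8×3 → 13×3, cost 13·8·3 = 312; cumulative 1248. Total 1248.
Minimum: 567.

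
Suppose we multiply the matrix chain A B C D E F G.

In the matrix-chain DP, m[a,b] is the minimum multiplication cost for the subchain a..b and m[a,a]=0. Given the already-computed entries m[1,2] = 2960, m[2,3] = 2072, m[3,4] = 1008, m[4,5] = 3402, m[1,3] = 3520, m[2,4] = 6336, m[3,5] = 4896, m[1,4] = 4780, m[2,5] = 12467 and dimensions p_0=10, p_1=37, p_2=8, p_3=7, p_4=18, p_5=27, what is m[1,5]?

m[1,5] = min over k∈[1,4] of m[1,k]+m[k+1,5]+p_{0}·p_k·p_{5}.
k=1: 0 + 12467 + 10·37·27 = 22457; k=2: 2960 + 4896 + 10·8·27 = 10016; k=3: 3520 + 3402 + 10·7·27 = 8812; k=4: 4780 + 0 + 10·18·27 = 9640.
Minimum: 8812 at k=3.

8812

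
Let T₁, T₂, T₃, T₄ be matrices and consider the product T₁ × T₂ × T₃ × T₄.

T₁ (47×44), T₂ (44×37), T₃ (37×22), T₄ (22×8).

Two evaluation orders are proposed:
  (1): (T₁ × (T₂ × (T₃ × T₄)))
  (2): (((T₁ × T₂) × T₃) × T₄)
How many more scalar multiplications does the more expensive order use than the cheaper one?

Order (1) = (T₁ × (T₂ × (T₃ × T₄))): (T₃ × T₄): 37×22 by 22×8 → 37×8, cost 37·22·8 = 6512; (T₂ × (T₃ × T₄)): 44×37 by 37×8 → 44×8, cost 44·37·8 = 13024; cumulative 19536; (T₁ × (T₂ × (T₃ × T₄))): 47×44 by 44×8 → 47×8, cost 47·44·8 = 16544; cumulative 36080. Total 36080.
Order (2) = (((T₁ × T₂) × T₃) × T₄): (T₁ × T₂): 47×44 by 44×37 → 47×37, cost 47·44·37 = 76516; ((T₁ × T₂) × T₃): 47×37 by 37×22 → 47×22, cost 47·37·22 = 38258; cumulative 114774; (((T₁ × T₂) × T₃) × T₄): 47×22 by 22×8 → 47×8, cost 47·22·8 = 8272; cumulative 123046. Total 123046.
Difference: |36080 − 123046| = 86966.

86966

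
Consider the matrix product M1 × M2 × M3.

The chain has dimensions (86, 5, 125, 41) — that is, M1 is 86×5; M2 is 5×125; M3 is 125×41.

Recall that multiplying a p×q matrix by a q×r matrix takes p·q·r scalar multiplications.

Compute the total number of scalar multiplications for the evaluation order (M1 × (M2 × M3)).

43255

(M2 × M3): 5×125 by 125×41 → 5×41, cost 5·125·41 = 25625
(M1 × (M2 × M3)): 86×5 by 5×41 → 86×41, cost 86·5·41 = 17630; cumulative 43255
Total: 43255 scalar multiplications.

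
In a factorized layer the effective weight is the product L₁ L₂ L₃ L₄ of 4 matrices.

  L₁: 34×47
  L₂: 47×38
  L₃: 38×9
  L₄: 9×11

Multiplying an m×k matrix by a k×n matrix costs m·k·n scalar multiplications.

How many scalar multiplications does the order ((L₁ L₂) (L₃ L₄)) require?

(L₁ L₂): 34×47 by 47×38 → 34×38, cost 34·47·38 = 60724
(L₃ L₄): 38×9 by 9×11 → 38×11, cost 38·9·11 = 3762
((L₁ L₂) (L₃ L₄)): 34×38 by 38×11 → 34×11, cost 34·38·11 = 14212; cumulative 78698
Total: 78698 scalar multiplications.

78698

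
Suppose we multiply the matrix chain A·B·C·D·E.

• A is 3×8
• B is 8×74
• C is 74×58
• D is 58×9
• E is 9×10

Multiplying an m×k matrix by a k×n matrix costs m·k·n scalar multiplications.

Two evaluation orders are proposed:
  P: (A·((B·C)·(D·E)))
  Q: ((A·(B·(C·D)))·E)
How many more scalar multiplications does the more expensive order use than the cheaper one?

Order P = (A·((B·C)·(D·E))): (B·C): 8×74 by 74×58 → 8×58, cost 8·74·58 = 34336; (D·E): 58×9 by 9×10 → 58×10, cost 58·9·10 = 5220; ((B·C)·(D·E)): 8×58 by 58×10 → 8×10, cost 8·58·10 = 4640; cumulative 44196; (A·((B·C)·(D·E))): 3×8 by 8×10 → 3×10, cost 3·8·10 = 240; cumulative 44436. Total 44436.
Order Q = ((A·(B·(C·D)))·E): (C·D): 74×58 by 58×9 → 74×9, cost 74·58·9 = 38628; (B·(C·D)): 8×74 by 74×9 → 8×9, cost 8·74·9 = 5328; cumulative 43956; (A·(B·(C·D))): 3×8 by 8×9 → 3×9, cost 3·8·9 = 216; cumulative 44172; ((A·(B·(C·D)))·E): 3×9 by 9×10 → 3×10, cost 3·9·10 = 270; cumulative 44442. Total 44442.
Difference: |44436 − 44442| = 6.

6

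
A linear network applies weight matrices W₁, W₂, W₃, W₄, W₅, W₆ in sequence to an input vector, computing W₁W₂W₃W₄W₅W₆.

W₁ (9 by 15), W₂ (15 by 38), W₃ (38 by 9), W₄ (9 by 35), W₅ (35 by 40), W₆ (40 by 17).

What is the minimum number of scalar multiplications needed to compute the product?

26442

Adjacent pairs: W₁W₂ = 9·15·38 = 5130; W₂W₃ = 15·38·9 = 5130; W₃W₄ = 38·9·35 = 11970; W₄W₅ = 9·35·40 = 12600; W₅W₆ = 35·40·17 = 23800.
Length 3: W₁..W₃: k=1: 0+5130+9·15·9=6345; k=2: 5130+0+9·38·9=8208 → min 6345 | W₂..W₄: k=2: 0+11970+15·38·35=31920; k=3: 5130+0+15·9·35=9855 → min 9855 | W₃..W₅: k=3: 0+12600+38·9·40=26280; k=4: 11970+0+38·35·40=65170 → min 26280 | W₄..W₆: k=4: 0+23800+9·35·17=29155; k=5: 12600+0+9·40·17=18720 → min 18720.
Length 4: W₁..W₄: k=1: 0+9855+9·15·35=14580; k=2: 5130+11970+9·38·35=29070; k=3: 6345+0+9·9·35=9180 → min 9180 | W₂..W₅: k=2: 0+26280+15·38·40=49080; k=3: 5130+12600+15·9·40=23130; k=4: 9855+0+15·35·40=30855 → min 23130 | W₃..W₆: k=3: 0+18720+38·9·17=24534; k=4: 11970+23800+38·35·17=58380; k=5: 26280+0+38·40·17=52120 → min 24534.
Length 5: W₁..W₅: k=1: 0+23130+9·15·40=28530; k=2: 5130+26280+9·38·40=45090; k=3: 6345+12600+9·9·40=22185; k=4: 9180+0+9·35·40=21780 → min 21780 | W₂..W₆: k=2: 0+24534+15·38·17=34224; k=3: 5130+18720+15·9·17=26145; k=4: 9855+23800+15·35·17=42580; k=5: 23130+0+15·40·17=33330 → min 26145.
Length 6: W₁..W₆: k=1: 0+26145+9·15·17=28440; k=2: 5130+24534+9·38·17=35478; k=3: 6345+18720+9·9·17=26442; k=4: 9180+23800+9·35·17=38335; k=5: 21780+0+9·40·17=27900 → min 26442.
Optimal order: ((W₁(W₂W₃))((W₄W₅)W₆)) with cost 26442.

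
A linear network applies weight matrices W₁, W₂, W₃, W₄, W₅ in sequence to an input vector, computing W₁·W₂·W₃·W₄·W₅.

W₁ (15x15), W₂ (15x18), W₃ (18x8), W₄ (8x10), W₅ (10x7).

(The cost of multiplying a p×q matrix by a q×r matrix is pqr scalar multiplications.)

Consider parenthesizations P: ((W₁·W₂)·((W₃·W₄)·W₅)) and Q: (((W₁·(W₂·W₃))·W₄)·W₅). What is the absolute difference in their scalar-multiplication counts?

2430

Order P = ((W₁·W₂)·((W₃·W₄)·W₅)): (W₁·W₂): 15×15 by 15×18 → 15×18, cost 15·15·18 = 4050; (W₃·W₄): 18×8 by 8×10 → 18×10, cost 18·8·10 = 1440; ((W₃·W₄)·W₅): 18×10 by 10×7 → 18×7, cost 18·10·7 = 1260; cumulative 2700; ((W₁·W₂)·((W₃·W₄)·W₅)): 15×18 by 18×7 → 15×7, cost 15·18·7 = 1890; cumulative 8640. Total 8640.
Order Q = (((W₁·(W₂·W₃))·W₄)·W₅): (W₂·W₃): 15×18 by 18×8 → 15×8, cost 15·18·8 = 2160; (W₁·(W₂·W₃)): 15×15 by 15×8 → 15×8, cost 15·15·8 = 1800; cumulative 3960; ((W₁·(W₂·W₃))·W₄): 15×8 by 8×10 → 15×10, cost 15·8·10 = 1200; cumulative 5160; (((W₁·(W₂·W₃))·W₄)·W₅): 15×10 by 10×7 → 15×7, cost 15·10·7 = 1050; cumulative 6210. Total 6210.
Difference: |8640 − 6210| = 2430.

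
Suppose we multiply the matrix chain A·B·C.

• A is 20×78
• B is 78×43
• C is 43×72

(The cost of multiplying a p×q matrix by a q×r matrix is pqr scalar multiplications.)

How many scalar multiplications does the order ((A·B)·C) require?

129000

(A·B): 20×78 by 78×43 → 20×43, cost 20·78·43 = 67080
((A·B)·C): 20×43 by 43×72 → 20×72, cost 20·43·72 = 61920; cumulative 129000
Total: 129000 scalar multiplications.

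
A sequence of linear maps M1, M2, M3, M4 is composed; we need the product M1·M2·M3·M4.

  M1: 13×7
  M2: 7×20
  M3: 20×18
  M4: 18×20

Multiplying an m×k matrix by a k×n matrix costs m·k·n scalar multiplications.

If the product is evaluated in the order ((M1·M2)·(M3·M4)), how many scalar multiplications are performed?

14220

(M1·M2): 13×7 by 7×20 → 13×20, cost 13·7·20 = 1820
(M3·M4): 20×18 by 18×20 → 20×20, cost 20·18·20 = 7200
((M1·M2)·(M3·M4)): 13×20 by 20×20 → 13×20, cost 13·20·20 = 5200; cumulative 14220
Total: 14220 scalar multiplications.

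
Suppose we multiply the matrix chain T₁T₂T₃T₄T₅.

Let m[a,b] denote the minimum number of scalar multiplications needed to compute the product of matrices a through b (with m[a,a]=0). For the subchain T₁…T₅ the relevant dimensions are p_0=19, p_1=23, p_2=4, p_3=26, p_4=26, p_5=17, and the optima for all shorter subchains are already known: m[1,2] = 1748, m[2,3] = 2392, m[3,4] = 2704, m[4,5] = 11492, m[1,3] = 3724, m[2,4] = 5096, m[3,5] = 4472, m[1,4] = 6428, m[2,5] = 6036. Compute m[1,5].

m[1,5] = min over k∈[1,4] of m[1,k]+m[k+1,5]+p_{0}·p_k·p_{5}.
k=1: 0 + 6036 + 19·23·17 = 13465; k=2: 1748 + 4472 + 19·4·17 = 7512; k=3: 3724 + 11492 + 19·26·17 = 23614; k=4: 6428 + 0 + 19·26·17 = 14826.
Minimum: 7512 at k=2.

7512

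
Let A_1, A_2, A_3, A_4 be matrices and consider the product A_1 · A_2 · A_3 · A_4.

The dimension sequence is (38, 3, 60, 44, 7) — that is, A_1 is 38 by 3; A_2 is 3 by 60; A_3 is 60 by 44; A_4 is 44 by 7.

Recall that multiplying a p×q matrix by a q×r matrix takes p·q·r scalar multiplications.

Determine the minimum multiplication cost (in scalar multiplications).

9642

Adjacent pairs: A_1A_2 = 38·3·60 = 6840; A_2A_3 = 3·60·44 = 7920; A_3A_4 = 60·44·7 = 18480.
Length 3: A_1..A_3: k=1: 0+7920+38·3·44=12936; k=2: 6840+0+38·60·44=107160 → min 12936 | A_2..A_4: k=2: 0+18480+3·60·7=19740; k=3: 7920+0+3·44·7=8844 → min 8844.
Length 4: A_1..A_4: k=1: 0+8844+38·3·7=9642; k=2: 6840+18480+38·60·7=41280; k=3: 12936+0+38·44·7=24640 → min 9642.
Optimal order: (A_1 · ((A_2 · A_3) · A_4)) with cost 9642.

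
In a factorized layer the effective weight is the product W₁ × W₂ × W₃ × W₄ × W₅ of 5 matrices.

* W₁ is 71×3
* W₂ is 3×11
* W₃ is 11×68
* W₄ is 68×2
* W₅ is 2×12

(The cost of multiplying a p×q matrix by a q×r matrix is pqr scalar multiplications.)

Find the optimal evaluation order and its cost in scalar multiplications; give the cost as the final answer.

3692

Adjacent pairs: W₁W₂ = 71·3·11 = 2343; W₂W₃ = 3·11·68 = 2244; W₃W₄ = 11·68·2 = 1496; W₄W₅ = 68·2·12 = 1632.
Length 3: W₁..W₃: k=1: 0+2244+71·3·68=16728; k=2: 2343+0+71·11·68=55451 → min 16728 | W₂..W₄: k=2: 0+1496+3·11·2=1562; k=3: 2244+0+3·68·2=2652 → min 1562 | W₃..W₅: k=3: 0+1632+11·68·12=10608; k=4: 1496+0+11·2·12=1760 → min 1760.
Length 4: W₁..W₄: k=1: 0+1562+71·3·2=1988; k=2: 2343+1496+71·11·2=5401; k=3: 16728+0+71·68·2=26384 → min 1988 | W₂..W₅: k=2: 0+1760+3·11·12=2156; k=3: 2244+1632+3·68·12=6324; k=4: 1562+0+3·2·12=1634 → min 1634.
Length 5: W₁..W₅: k=1: 0+1634+71·3·12=4190; k=2: 2343+1760+71·11·12=13475; k=3: 16728+1632+71·68·12=76296; k=4: 1988+0+71·2·12=3692 → min 3692.
Optimal parenthesization: ((W₁ × (W₂ × (W₃ × W₄))) × W₅) with cost 3692.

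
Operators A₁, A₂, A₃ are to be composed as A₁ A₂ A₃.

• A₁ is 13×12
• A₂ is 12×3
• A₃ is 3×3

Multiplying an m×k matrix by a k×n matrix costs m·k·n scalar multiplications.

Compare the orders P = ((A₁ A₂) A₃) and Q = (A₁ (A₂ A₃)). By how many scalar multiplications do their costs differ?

9

Order P = ((A₁ A₂) A₃): (A₁ A₂): 13×12 by 12×3 → 13×3, cost 13·12·3 = 468; ((A₁ A₂) A₃): 13×3 by 3×3 → 13×3, cost 13·3·3 = 117; cumulative 585. Total 585.
Order Q = (A₁ (A₂ A₃)): (A₂ A₃): 12×3 by 3×3 → 12×3, cost 12·3·3 = 108; (A₁ (A₂ A₃)): 13×12 by 12×3 → 13×3, cost 13·12·3 = 468; cumulative 576. Total 576.
Difference: |585 − 576| = 9.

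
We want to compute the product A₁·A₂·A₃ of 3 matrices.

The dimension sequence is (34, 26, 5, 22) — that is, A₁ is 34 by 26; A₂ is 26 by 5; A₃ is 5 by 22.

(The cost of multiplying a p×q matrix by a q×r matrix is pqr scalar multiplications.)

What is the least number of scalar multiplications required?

Order (A₁·(A₂·A₃)): (A₂·A₃): 26×5 by 5×22 → 26×22, cost 26·5·22 = 2860; (A₁·(A₂·A₃)): 34×26 by 26×22 → 34×22, cost 34·26·22 = 19448; cumulative 22308. Total 22308.
Order ((A₁·A₂)·A₃): (A₁·A₂): 34×26 by 26×5 → 34×5, cost 34·26·5 = 4420; ((A₁·A₂)·A₃): 34×5 by 5×22 → 34×22, cost 34·5·22 = 3740; cumulative 8160. Total 8160.
Minimum: 8160.

8160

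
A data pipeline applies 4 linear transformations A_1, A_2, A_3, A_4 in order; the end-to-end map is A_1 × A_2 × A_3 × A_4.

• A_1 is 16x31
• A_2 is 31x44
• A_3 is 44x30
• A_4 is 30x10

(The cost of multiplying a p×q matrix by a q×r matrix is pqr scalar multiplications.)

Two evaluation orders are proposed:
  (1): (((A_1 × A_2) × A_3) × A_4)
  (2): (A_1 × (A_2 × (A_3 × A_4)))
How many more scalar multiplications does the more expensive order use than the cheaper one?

15944

Order (1) = (((A_1 × A_2) × A_3) × A_4): (A_1 × A_2): 16×31 by 31×44 → 16×44, cost 16·31·44 = 21824; ((A_1 × A_2) × A_3): 16×44 by 44×30 → 16×30, cost 16·44·30 = 21120; cumulative 42944; (((A_1 × A_2) × A_3) × A_4): 16×30 by 30×10 → 16×10, cost 16·30·10 = 4800; cumulative 47744. Total 47744.
Order (2) = (A_1 × (A_2 × (A_3 × A_4))): (A_3 × A_4): 44×30 by 30×10 → 44×10, cost 44·30·10 = 13200; (A_2 × (A_3 × A_4)): 31×44 by 44×10 → 31×10, cost 31·44·10 = 13640; cumulative 26840; (A_1 × (A_2 × (A_3 × A_4))): 16×31 by 31×10 → 16×10, cost 16·31·10 = 4960; cumulative 31800. Total 31800.
Difference: |47744 − 31800| = 15944.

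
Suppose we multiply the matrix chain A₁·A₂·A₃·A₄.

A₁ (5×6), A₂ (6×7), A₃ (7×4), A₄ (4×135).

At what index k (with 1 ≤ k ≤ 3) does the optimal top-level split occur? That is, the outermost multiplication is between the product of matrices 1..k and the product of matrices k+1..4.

Adjacent pairs: A₁A₂ = 5·6·7 = 210; A₂A₃ = 6·7·4 = 168; A₃A₄ = 7·4·135 = 3780.
Length 3: A₁..A₃: k=1: 0+168+5·6·4=288; k=2: 210+0+5·7·4=350 → min 288 | A₂..A₄: k=2: 0+3780+6·7·135=9450; k=3: 168+0+6·4·135=3408 → min 3408.
Top-level splits: k=1: (A₁..A₁)·(A₂..A₄) → 0+3408+5·6·135 = 7458; k=2: (A₁..A₂)·(A₃..A₄) → 210+3780+5·7·135 = 8715; k=3: (A₁..A₃)·(A₄..A₄) → 288+0+5·4·135 = 2988.
Best split is after A₃, i.e. k = 3.

3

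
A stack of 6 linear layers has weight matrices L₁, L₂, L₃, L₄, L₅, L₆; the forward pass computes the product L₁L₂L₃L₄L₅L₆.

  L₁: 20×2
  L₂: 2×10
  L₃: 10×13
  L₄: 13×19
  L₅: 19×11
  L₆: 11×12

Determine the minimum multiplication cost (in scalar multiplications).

1916

Adjacent pairs: L₁L₂ = 20·2·10 = 400; L₂L₃ = 2·10·13 = 260; L₃L₄ = 10·13·19 = 2470; L₄L₅ = 13·19·11 = 2717; L₅L₆ = 19·11·12 = 2508.
Length 3: L₁..L₃: k=1: 0+260+20·2·13=780; k=2: 400+0+20·10·13=3000 → min 780 | L₂..L₄: k=2: 0+2470+2·10·19=2850; k=3: 260+0+2·13·19=754 → min 754 | L₃..L₅: k=3: 0+2717+10·13·11=4147; k=4: 2470+0+10·19·11=4560 → min 4147 | L₄..L₆: k=4: 0+2508+13·19·12=5472; k=5: 2717+0+13·11·12=4433 → min 4433.
Length 4: L₁..L₄: k=1: 0+754+20·2·19=1514; k=2: 400+2470+20·10·19=6670; k=3: 780+0+20·13·19=5720 → min 1514 | L₂..L₅: k=2: 0+4147+2·10·11=4367; k=3: 260+2717+2·13·11=3263; k=4: 754+0+2·19·11=1172 → min 1172 | L₃..L₆: k=3: 0+4433+10·13·12=5993; k=4: 2470+2508+10·19·12=7258; k=5: 4147+0+10·11·12=5467 → min 5467.
Length 5: L₁..L₅: k=1: 0+1172+20·2·11=1612; k=2: 400+4147+20·10·11=6747; k=3: 780+2717+20·13·11=6357; k=4: 1514+0+20·19·11=5694 → min 1612 | L₂..L₆: k=2: 0+5467+2·10·12=5707; k=3: 260+4433+2·13·12=5005; k=4: 754+2508+2·19·12=3718; k=5: 1172+0+2·11·12=1436 → min 1436.
Length 6: L₁..L₆: k=1: 0+1436+20·2·12=1916; k=2: 400+5467+20·10·12=8267; k=3: 780+4433+20·13·12=8333; k=4: 1514+2508+20·19·12=8582; k=5: 1612+0+20·11·12=4252 → min 1916.
Optimal order: (L₁((((L₂L₃)L₄)L₅)L₆)) with cost 1916.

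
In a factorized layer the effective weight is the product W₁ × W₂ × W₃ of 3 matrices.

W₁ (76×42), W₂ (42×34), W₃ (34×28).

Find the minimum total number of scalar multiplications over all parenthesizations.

Order (W₁ × (W₂ × W₃)): (W₂ × W₃): 42×34 by 34×28 → 42×28, cost 42·34·28 = 39984; (W₁ × (W₂ × W₃)): 76×42 by 42×28 → 76×28, cost 76·42·28 = 89376; cumulative 129360. Total 129360.
Order ((W₁ × W₂) × W₃): (W₁ × W₂): 76×42 by 42×34 → 76×34, cost 76·42·34 = 108528; ((W₁ × W₂) × W₃): 76×34 by 34×28 → 76×28, cost 76·34·28 = 72352; cumulative 180880. Total 180880.
Minimum: 129360.

129360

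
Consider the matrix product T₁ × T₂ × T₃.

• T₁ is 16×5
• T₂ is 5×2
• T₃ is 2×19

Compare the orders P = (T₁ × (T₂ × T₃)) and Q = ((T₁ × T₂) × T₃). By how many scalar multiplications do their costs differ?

942

Order P = (T₁ × (T₂ × T₃)): (T₂ × T₃): 5×2 by 2×19 → 5×19, cost 5·2·19 = 190; (T₁ × (T₂ × T₃)): 16×5 by 5×19 → 16×19, cost 16·5·19 = 1520; cumulative 1710. Total 1710.
Order Q = ((T₁ × T₂) × T₃): (T₁ × T₂): 16×5 by 5×2 → 16×2, cost 16·5·2 = 160; ((T₁ × T₂) × T₃): 16×2 by 2×19 → 16×19, cost 16·2·19 = 608; cumulative 768. Total 768.
Difference: |1710 − 768| = 942.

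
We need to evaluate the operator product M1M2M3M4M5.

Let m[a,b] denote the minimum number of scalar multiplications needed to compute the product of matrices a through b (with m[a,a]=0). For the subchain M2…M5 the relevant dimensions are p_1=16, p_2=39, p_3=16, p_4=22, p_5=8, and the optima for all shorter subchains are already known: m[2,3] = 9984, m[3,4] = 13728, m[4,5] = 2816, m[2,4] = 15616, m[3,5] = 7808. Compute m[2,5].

12800

m[2,5] = min over k∈[2,4] of m[2,k]+m[k+1,5]+p_{1}·p_k·p_{5}.
k=2: 0 + 7808 + 16·39·8 = 12800; k=3: 9984 + 2816 + 16·16·8 = 14848; k=4: 15616 + 0 + 16·22·8 = 18432.
Minimum: 12800 at k=2.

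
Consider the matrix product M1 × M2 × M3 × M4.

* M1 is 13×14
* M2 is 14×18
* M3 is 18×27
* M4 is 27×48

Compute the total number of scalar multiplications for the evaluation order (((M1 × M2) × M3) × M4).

(M1 × M2): 13×14 by 14×18 → 13×18, cost 13·14·18 = 3276
((M1 × M2) × M3): 13×18 by 18×27 → 13×27, cost 13·18·27 = 6318; cumulative 9594
(((M1 × M2) × M3) × M4): 13×27 by 27×48 → 13×48, cost 13·27·48 = 16848; cumulative 26442
Total: 26442 scalar multiplications.

26442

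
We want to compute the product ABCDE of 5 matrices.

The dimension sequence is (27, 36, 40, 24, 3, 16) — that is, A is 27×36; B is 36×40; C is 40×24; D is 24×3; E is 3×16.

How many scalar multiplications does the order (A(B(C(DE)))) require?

(DE): 24×3 by 3×16 → 24×16, cost 24·3·16 = 1152
(C(DE)): 40×24 by 24×16 → 40×16, cost 40·24·16 = 15360; cumulative 16512
(B(C(DE))): 36×40 by 40×16 → 36×16, cost 36·40·16 = 23040; cumulative 39552
(A(B(C(DE)))): 27×36 by 36×16 → 27×16, cost 27·36·16 = 15552; cumulative 55104
Total: 55104 scalar multiplications.

55104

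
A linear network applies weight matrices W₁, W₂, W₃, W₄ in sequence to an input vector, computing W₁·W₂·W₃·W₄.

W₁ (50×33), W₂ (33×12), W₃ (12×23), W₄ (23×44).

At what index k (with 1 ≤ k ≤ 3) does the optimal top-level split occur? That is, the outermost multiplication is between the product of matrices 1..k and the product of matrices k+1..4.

Adjacent pairs: W₁W₂ = 50·33·12 = 19800; W₂W₃ = 33·12·23 = 9108; W₃W₄ = 12·23·44 = 12144.
Length 3: W₁..W₃: k=1: 0+9108+50·33·23=47058; k=2: 19800+0+50·12·23=33600 → min 33600 | W₂..W₄: k=2: 0+12144+33·12·44=29568; k=3: 9108+0+33·23·44=42504 → min 29568.
Top-level splits: k=1: (W₁..W₁)·(W₂..W₄) → 0+29568+50·33·44 = 102168; k=2: (W₁..W₂)·(W₃..W₄) → 19800+12144+50·12·44 = 58344; k=3: (W₁..W₃)·(W₄..W₄) → 33600+0+50·23·44 = 84200.
Best split is after W₂, i.e. k = 2.

2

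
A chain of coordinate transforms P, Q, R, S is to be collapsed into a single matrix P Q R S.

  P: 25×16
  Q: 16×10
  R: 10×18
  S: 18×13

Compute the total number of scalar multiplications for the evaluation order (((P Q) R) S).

(P Q): 25×16 by 16×10 → 25×10, cost 25·16·10 = 4000
((P Q) R): 25×10 by 10×18 → 25×18, cost 25·10·18 = 4500; cumulative 8500
(((P Q) R) S): 25×18 by 18×13 → 25×13, cost 25·18·13 = 5850; cumulative 14350
Total: 14350 scalar multiplications.

14350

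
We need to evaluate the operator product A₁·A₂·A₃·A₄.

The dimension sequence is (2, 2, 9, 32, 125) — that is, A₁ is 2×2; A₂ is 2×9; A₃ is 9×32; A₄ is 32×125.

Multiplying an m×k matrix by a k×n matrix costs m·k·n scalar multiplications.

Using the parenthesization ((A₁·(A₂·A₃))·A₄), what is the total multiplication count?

8704

(A₂·A₃): 2×9 by 9×32 → 2×32, cost 2·9·32 = 576
(A₁·(A₂·A₃)): 2×2 by 2×32 → 2×32, cost 2·2·32 = 128; cumulative 704
((A₁·(A₂·A₃))·A₄): 2×32 by 32×125 → 2×125, cost 2·32·125 = 8000; cumulative 8704
Total: 8704 scalar multiplications.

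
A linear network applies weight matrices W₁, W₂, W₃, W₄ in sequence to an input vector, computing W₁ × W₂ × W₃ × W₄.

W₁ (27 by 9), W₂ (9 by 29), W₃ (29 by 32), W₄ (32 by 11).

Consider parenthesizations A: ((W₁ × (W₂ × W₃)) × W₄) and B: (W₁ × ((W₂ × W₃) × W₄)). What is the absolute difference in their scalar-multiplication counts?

Order A = ((W₁ × (W₂ × W₃)) × W₄): (W₂ × W₃): 9×29 by 29×32 → 9×32, cost 9·29·32 = 8352; (W₁ × (W₂ × W₃)): 27×9 by 9×32 → 27×32, cost 27·9·32 = 7776; cumulative 16128; ((W₁ × (W₂ × W₃)) × W₄): 27×32 by 32×11 → 27×11, cost 27·32·11 = 9504; cumulative 25632. Total 25632.
Order B = (W₁ × ((W₂ × W₃) × W₄)): (W₂ × W₃): 9×29 by 29×32 → 9×32, cost 9·29·32 = 8352; ((W₂ × W₃) × W₄): 9×32 by 32×11 → 9×11, cost 9·32·11 = 3168; cumulative 11520; (W₁ × ((W₂ × W₃) × W₄)): 27×9 by 9×11 → 27×11, cost 27·9·11 = 2673; cumulative 14193. Total 14193.
Difference: |25632 − 14193| = 11439.

11439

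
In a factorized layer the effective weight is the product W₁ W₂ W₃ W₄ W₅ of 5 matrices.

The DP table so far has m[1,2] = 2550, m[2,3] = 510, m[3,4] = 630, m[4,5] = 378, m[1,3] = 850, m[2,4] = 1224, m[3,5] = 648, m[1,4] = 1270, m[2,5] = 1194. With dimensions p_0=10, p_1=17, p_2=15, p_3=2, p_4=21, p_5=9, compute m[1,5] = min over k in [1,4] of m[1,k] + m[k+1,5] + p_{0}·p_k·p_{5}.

1408

m[1,5] = min over k∈[1,4] of m[1,k]+m[k+1,5]+p_{0}·p_k·p_{5}.
k=1: 0 + 1194 + 10·17·9 = 2724; k=2: 2550 + 648 + 10·15·9 = 4548; k=3: 850 + 378 + 10·2·9 = 1408; k=4: 1270 + 0 + 10·21·9 = 3160.
Minimum: 1408 at k=3.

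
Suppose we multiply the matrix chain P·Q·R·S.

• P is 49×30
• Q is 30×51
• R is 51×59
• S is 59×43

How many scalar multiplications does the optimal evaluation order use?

Adjacent pairs: PQ = 49·30·51 = 74970; QR = 30·51·59 = 90270; RS = 51·59·43 = 129387.
Length 3: P..R: k=1: 0+90270+49·30·59=177000; k=2: 74970+0+49·51·59=222411 → min 177000 | Q..S: k=2: 0+129387+30·51·43=195177; k=3: 90270+0+30·59·43=166380 → min 166380.
Length 4: P..S: k=1: 0+166380+49·30·43=229590; k=2: 74970+129387+49·51·43=311814; k=3: 177000+0+49·59·43=301313 → min 229590.
Optimal order: (P·((Q·R)·S)) with cost 229590.

229590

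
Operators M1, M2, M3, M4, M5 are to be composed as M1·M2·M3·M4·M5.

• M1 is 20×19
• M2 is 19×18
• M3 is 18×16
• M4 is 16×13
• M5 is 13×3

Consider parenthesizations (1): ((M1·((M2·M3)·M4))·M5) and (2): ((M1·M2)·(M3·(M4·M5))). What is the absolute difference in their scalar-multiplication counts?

5736

Order (1) = ((M1·((M2·M3)·M4))·M5): (M2·M3): 19×18 by 18×16 → 19×16, cost 19·18·16 = 5472; ((M2·M3)·M4): 19×16 by 16×13 → 19×13, cost 19·16·13 = 3952; cumulative 9424; (M1·((M2·M3)·M4)): 20×19 by 19×13 → 20×13, cost 20·19·13 = 4940; cumulative 14364; ((M1·((M2·M3)·M4))·M5): 20×13 by 13×3 → 20×3, cost 20·13·3 = 780; cumulative 15144. Total 15144.
Order (2) = ((M1·M2)·(M3·(M4·M5))): (M1·M2): 20×19 by 19×18 → 20×18, cost 20·19·18 = 6840; (M4·M5): 16×13 by 13×3 → 16×3, cost 16·13·3 = 624; (M3·(M4·M5)): 18×16 by 16×3 → 18×3, cost 18·16·3 = 864; cumulative 1488; ((M1·M2)·(M3·(M4·M5))): 20×18 by 18×3 → 20×3, cost 20·18·3 = 1080; cumulative 9408. Total 9408.
Difference: |15144 − 9408| = 5736.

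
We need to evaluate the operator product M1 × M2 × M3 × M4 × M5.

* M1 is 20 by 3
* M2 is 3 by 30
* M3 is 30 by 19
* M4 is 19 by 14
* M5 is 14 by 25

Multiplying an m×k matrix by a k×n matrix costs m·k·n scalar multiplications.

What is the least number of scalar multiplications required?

Adjacent pairs: M1M2 = 20·3·30 = 1800; M2M3 = 3·30·19 = 1710; M3M4 = 30·19·14 = 7980; M4M5 = 19·14·25 = 6650.
Length 3: M1..M3: k=1: 0+1710+20·3·19=2850; k=2: 1800+0+20·30·19=13200 → min 2850 | M2..M4: k=2: 0+7980+3·30·14=9240; k=3: 1710+0+3·19·14=2508 → min 2508 | M3..M5: k=3: 0+6650+30·19·25=20900; k=4: 7980+0+30·14·25=18480 → min 18480.
Length 4: M1..M4: k=1: 0+2508+20·3·14=3348; k=2: 1800+7980+20·30·14=18180; k=3: 2850+0+20·19·14=8170 → min 3348 | M2..M5: k=2: 0+18480+3·30·25=20730; k=3: 1710+6650+3·19·25=9785; k=4: 2508+0+3·14·25=3558 → min 3558.
Length 5: M1..M5: k=1: 0+3558+20·3·25=5058; k=2: 1800+18480+20·30·25=35280; k=3: 2850+6650+20·19·25=19000; k=4: 3348+0+20·14·25=10348 → min 5058.
Optimal order: (M1 × (((M2 × M3) × M4) × M5)) with cost 5058.

5058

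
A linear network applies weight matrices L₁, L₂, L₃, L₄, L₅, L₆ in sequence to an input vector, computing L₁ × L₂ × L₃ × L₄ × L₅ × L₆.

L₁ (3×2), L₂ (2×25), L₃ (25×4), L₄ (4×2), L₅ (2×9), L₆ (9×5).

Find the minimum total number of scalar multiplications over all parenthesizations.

Adjacent pairs: L₁L₂ = 3·2·25 = 150; L₂L₃ = 2·25·4 = 200; L₃L₄ = 25·4·2 = 200; L₄L₅ = 4·2·9 = 72; L₅L₆ = 2·9·5 = 90.
Length 3: L₁..L₃: k=1: 0+200+3·2·4=224; k=2: 150+0+3·25·4=450 → min 224 | L₂..L₄: k=2: 0+200+2·25·2=300; k=3: 200+0+2·4·2=216 → min 216 | L₃..L₅: k=3: 0+72+25·4·9=972; k=4: 200+0+25·2·9=650 → min 650 | L₄..L₆: k=4: 0+90+4·2·5=130; k=5: 72+0+4·9·5=252 → min 130.
Length 4: L₁..L₄: k=1: 0+216+3·2·2=228; k=2: 150+200+3·25·2=500; k=3: 224+0+3·4·2=248 → min 228 | L₂..L₅: k=2: 0+650+2·25·9=1100; k=3: 200+72+2·4·9=344; k=4: 216+0+2·2·9=252 → min 252 | L₃..L₆: k=3: 0+130+25·4·5=630; k=4: 200+90+25·2·5=540; k=5: 650+0+25·9·5=1775 → min 540.
Length 5: L₁..L₅: k=1: 0+252+3·2·9=306; k=2: 150+650+3·25·9=1475; k=3: 224+72+3·4·9=404; k=4: 228+0+3·2·9=282 → min 282 | L₂..L₆: k=2: 0+540+2·25·5=790; k=3: 200+130+2·4·5=370; k=4: 216+90+2·2·5=326; k=5: 252+0+2·9·5=342 → min 326.
Length 6: L₁..L₆: k=1: 0+326+3·2·5=356; k=2: 150+540+3·25·5=1065; k=3: 224+130+3·4·5=414; k=4: 228+90+3·2·5=348; k=5: 282+0+3·9·5=417 → min 348.
Optimal order: ((L₁ × ((L₂ × L₃) × L₄)) × (L₅ × L₆)) with cost 348.

348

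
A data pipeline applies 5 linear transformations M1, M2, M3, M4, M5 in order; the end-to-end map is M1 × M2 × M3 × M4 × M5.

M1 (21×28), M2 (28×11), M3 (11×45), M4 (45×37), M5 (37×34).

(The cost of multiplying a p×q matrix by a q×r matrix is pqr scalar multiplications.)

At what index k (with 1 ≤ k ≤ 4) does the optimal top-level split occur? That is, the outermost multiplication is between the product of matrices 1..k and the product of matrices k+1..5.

2

Adjacent pairs: M1M2 = 21·28·11 = 6468; M2M3 = 28·11·45 = 13860; M3M4 = 11·45·37 = 18315; M4M5 = 45·37·34 = 56610.
Length 3: M1..M3: k=1: 0+13860+21·28·45=40320; k=2: 6468+0+21·11·45=16863 → min 16863 | M2..M4: k=2: 0+18315+28·11·37=29711; k=3: 13860+0+28·45·37=60480 → min 29711 | M3..M5: k=3: 0+56610+11·45·34=73440; k=4: 18315+0+11·37·34=32153 → min 32153.
Length 4: M1..M4: k=1: 0+29711+21·28·37=51467; k=2: 6468+18315+21·11·37=33330; k=3: 16863+0+21·45·37=51828 → min 33330 | M2..M5: k=2: 0+32153+28·11·34=42625; k=3: 13860+56610+28·45·34=113310; k=4: 29711+0+28·37·34=64935 → min 42625.
Top-level splits: k=1: (M1..M1)·(M2..M5) → 0+42625+21·28·34 = 62617; k=2: (M1..M2)·(M3..M5) → 6468+32153+21·11·34 = 46475; k=3: (M1..M3)·(M4..M5) → 16863+56610+21·45·34 = 105603; k=4: (M1..M4)·(M5..M5) → 33330+0+21·37·34 = 59748.
Best split is after M2, i.e. k = 2.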